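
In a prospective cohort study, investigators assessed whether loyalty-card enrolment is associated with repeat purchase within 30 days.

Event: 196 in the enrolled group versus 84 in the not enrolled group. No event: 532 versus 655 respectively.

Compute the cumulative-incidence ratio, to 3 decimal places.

2.369

From the description: a = 196, b = 532, c = 84, d = 655.
Risk in exposed = 196/728 = 0.26923; risk in unexposed = 84/739 = 0.11367.
RR = 0.26923 / 0.11367 = 2.36859
The risk among the exposed is 2.37 times that among the unexposed.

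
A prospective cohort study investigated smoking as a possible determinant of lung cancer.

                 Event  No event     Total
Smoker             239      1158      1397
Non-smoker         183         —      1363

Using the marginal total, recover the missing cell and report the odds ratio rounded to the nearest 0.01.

The missing cell is in the unexposed row: 1363 − 183 = 1180.
So a = 239, b = 1158, c = 183, d = 1180.
OR = (a·d)/(b·c) = (239 × 1180) / (1158 × 183) = 282020 / 211914 = 1.33082

1.33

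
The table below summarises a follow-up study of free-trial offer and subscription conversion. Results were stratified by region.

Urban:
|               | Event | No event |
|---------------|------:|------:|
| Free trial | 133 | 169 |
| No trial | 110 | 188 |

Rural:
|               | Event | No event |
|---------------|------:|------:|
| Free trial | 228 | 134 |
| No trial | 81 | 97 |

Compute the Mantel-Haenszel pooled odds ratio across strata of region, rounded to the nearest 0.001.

1.618

OR_MH = Σ(aᵢdᵢ/nᵢ) / Σ(bᵢcᵢ/nᵢ), where nᵢ is the stratum total.
Stratum 1 (Urban): n = 600; a·d/n = 133·188/600 = 41.6733; b·c/n = 169·110/600 = 30.9833
Stratum 2 (Rural): n = 540; a·d/n = 228·97/540 = 40.9556; b·c/n = 134·81/540 = 20.1000
OR_MH = (41.6733 + 40.9556) / (30.9833 + 20.1000) = 82.6289 / 51.0833 = 1.61753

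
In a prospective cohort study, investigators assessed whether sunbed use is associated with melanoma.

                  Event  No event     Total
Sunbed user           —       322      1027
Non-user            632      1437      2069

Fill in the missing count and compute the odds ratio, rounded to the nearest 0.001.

4.978

The missing cell is in the exposed row: 1027 − 322 = 705.
So a = 705, b = 322, c = 632, d = 1437.
OR = (a·d)/(b·c) = (705 × 1437) / (322 × 632) = 1013085 / 203504 = 4.97821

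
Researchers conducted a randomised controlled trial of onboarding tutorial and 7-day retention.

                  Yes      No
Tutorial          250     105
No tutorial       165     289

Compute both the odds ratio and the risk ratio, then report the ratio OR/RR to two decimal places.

2.15

Cells: a = 250, b = 105, c = 165, d = 289.
OR = (250·289)/(105·165) = 72250/17325 = 4.17027
Risk in exposed = 250/355 = 0.70423; risk in unexposed = 165/454 = 0.36344; RR = 1.93769
OR/RR = 4.17027 / 1.93769 = 2.15219
The outcome is not rare, so the OR lies further from 1 than the RR.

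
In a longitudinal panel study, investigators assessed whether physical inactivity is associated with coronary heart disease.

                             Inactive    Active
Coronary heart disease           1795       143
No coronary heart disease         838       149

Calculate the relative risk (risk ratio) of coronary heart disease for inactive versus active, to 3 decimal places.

1.392

Reading the table with exposure as columns: a = 1795 (Inactive, case), b = 838 (Inactive, non-case), c = 143 (Active, case), d = 149.
Risk in exposed = 1795/2633 = 0.68173; risk in unexposed = 143/292 = 0.48973.
RR = 0.68173 / 0.48973 = 1.39207
The risk among the exposed is 1.39 times that among the unexposed.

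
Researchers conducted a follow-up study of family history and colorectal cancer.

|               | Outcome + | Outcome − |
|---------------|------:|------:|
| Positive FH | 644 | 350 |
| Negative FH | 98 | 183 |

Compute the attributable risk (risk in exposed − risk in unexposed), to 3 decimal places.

0.299

Cells: a = 644, b = 350, c = 98, d = 183.
Risk in exposed = 644/994 = 0.647887; risk in unexposed = 98/281 = 0.348754.
Risk difference = 0.647887 − 0.348754 = 0.299133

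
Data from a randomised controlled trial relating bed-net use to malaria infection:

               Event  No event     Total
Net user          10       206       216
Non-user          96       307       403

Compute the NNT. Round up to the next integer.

6

Risk in treated group = 10/216 = 0.04630; risk in control = 96/403 = 0.23821.
Absolute risk reduction = 0.23821 − 0.04630 = 0.19192
NNT = 1 / ARR = 1 / 0.19192 = 5.211 → round up → 6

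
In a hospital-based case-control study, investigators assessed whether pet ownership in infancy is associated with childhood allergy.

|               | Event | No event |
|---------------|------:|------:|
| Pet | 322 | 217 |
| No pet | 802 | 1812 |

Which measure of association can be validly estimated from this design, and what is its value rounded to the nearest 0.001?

Cells: a = 322, b = 217, c = 802, d = 1812.
This is a hospital-based case-control study: participants were sampled on outcome status, so risks in the source population cannot be estimated directly — relative risk is not valid here. The odds ratio is the appropriate measure.
OR = (a·d)/(b·c) = (322 × 1812) / (217 × 802) = 583464 / 174034 = 3.35259

3.353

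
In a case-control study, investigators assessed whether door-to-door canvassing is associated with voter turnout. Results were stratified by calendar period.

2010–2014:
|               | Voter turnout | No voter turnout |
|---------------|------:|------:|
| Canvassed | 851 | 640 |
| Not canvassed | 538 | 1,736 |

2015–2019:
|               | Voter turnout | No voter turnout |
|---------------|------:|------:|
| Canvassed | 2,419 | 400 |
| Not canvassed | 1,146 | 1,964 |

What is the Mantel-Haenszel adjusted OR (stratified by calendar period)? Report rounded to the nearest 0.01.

7.07

OR_MH = Σ(aᵢdᵢ/nᵢ) / Σ(bᵢcᵢ/nᵢ), where nᵢ is the stratum total.
Stratum 1 (2010–2014): n = 3765; a·d/n = 851·1736/3765 = 392.3867; b·c/n = 640·538/3765 = 91.4529
Stratum 2 (2015–2019): n = 5929; a·d/n = 2419·1964/5929 = 801.3014; b·c/n = 400·1146/5929 = 77.3149
OR_MH = (392.3867 + 801.3014) / (91.4529 + 77.3149) = 1193.6881 / 168.7677 = 7.07296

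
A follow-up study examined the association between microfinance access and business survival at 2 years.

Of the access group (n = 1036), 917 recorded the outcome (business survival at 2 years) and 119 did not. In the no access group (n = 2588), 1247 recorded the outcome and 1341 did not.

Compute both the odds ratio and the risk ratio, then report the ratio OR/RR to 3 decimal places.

From the description: a = 917, b = 119, c = 1247, d = 1341.
OR = (917·1341)/(119·1247) = 1229697/148393 = 8.28676
Risk in exposed = 917/1036 = 0.88514; risk in unexposed = 1247/2588 = 0.48184; RR = 1.83699
OR/RR = 8.28676 / 1.83699 = 4.51105
The outcome is not rare, so the OR lies further from 1 than the RR.

4.511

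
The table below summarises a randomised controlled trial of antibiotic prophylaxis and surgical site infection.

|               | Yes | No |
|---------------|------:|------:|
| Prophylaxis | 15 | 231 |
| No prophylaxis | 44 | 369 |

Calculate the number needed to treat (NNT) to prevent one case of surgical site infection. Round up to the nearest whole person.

22

Risk in treated group = 15/246 = 0.06098; risk in control = 44/413 = 0.10654.
Absolute risk reduction = 0.10654 − 0.06098 = 0.04556
NNT = 1 / ARR = 1 / 0.04556 = 21.948 → round up → 22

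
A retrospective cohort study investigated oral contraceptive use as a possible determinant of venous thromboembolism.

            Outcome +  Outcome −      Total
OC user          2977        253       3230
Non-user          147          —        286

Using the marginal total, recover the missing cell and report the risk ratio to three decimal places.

The missing cell is in the unexposed row: 286 − 147 = 139.
So a = 2977, b = 253, c = 147, d = 139.
RR = [a/(a+b)] / [c/(c+d)] = (2977/3230) / (147/286) = 0.92167/0.51399 = 1.79318

1.793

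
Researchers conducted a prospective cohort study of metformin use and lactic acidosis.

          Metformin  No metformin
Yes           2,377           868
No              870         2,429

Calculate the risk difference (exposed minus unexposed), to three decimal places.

0.469

Reading the table with exposure as columns: a = 2377 (Metformin, case), b = 870 (Metformin, non-case), c = 868 (No metformin, case), d = 2429.
Risk in exposed = 2377/3247 = 0.732060; risk in unexposed = 868/3297 = 0.263270.
Risk difference = 0.732060 − 0.263270 = 0.468791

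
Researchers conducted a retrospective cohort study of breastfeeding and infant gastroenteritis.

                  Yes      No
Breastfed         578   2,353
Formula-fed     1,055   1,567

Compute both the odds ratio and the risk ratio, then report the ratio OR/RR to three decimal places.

Cells: a = 578, b = 2353, c = 1055, d = 1567.
OR = (578·1567)/(2353·1055) = 905726/2482415 = 0.36486
Risk in exposed = 578/2931 = 0.19720; risk in unexposed = 1055/2622 = 0.40236; RR = 0.49011
OR/RR = 0.36486 / 0.49011 = 0.74444
The outcome is not rare, so the OR lies further from 1 than the RR.

0.744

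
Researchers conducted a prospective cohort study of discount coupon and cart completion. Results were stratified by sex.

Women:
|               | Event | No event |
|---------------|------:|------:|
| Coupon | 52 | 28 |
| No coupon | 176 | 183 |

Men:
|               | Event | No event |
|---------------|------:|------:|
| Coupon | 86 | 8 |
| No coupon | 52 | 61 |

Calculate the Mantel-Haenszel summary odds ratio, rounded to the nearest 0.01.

3.55

OR_MH = Σ(aᵢdᵢ/nᵢ) / Σ(bᵢcᵢ/nᵢ), where nᵢ is the stratum total.
Stratum 1 (Women): n = 439; a·d/n = 52·183/439 = 21.6765; b·c/n = 28·176/439 = 11.2255
Stratum 2 (Men): n = 207; a·d/n = 86·61/207 = 25.3430; b·c/n = 8·52/207 = 2.0097
OR_MH = (21.6765 + 25.3430) / (11.2255 + 2.0097) = 47.0195 / 13.2352 = 3.55262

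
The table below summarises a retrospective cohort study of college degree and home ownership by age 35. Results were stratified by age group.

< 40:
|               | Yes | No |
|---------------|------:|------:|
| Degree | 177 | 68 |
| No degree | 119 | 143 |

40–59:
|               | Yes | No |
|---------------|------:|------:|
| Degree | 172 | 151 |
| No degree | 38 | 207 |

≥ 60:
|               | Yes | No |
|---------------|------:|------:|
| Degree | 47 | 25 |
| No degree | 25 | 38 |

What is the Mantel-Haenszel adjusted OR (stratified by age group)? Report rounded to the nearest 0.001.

4.100

OR_MH = Σ(aᵢdᵢ/nᵢ) / Σ(bᵢcᵢ/nᵢ), where nᵢ is the stratum total.
Stratum 1 (< 40): n = 507; a·d/n = 177·143/507 = 49.9231; b·c/n = 68·119/507 = 15.9606
Stratum 2 (40–59): n = 568; a·d/n = 172·207/568 = 62.6831; b·c/n = 151·38/568 = 10.1021
Stratum 3 (≥ 60): n = 135; a·d/n = 47·38/135 = 13.2296; b·c/n = 25·25/135 = 4.6296
OR_MH = (49.9231 + 62.6831 + 13.2296) / (15.9606 + 10.1021 + 4.6296) = 125.8358 / 30.6923 = 4.09992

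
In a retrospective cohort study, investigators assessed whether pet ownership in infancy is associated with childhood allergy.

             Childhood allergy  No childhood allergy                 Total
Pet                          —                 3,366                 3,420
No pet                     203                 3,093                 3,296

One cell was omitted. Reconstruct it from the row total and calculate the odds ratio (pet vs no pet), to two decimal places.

The missing cell is in the exposed row: 3420 − 3366 = 54.
So a = 54, b = 3366, c = 203, d = 3093.
OR = (a·d)/(b·c) = (54 × 3093) / (3366 × 203) = 167022 / 683298 = 0.24444

0.24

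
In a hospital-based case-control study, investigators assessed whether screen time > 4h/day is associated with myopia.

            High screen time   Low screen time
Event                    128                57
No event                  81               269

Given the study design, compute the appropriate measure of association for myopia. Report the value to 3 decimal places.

7.458

Reading the table with exposure as columns: a = 128 (High screen time, case), b = 81 (High screen time, non-case), c = 57 (Low screen time, case), d = 269.
This is a hospital-based case-control study: participants were sampled on outcome status, so risks in the source population cannot be estimated directly — relative risk is not valid here. The odds ratio is the appropriate measure.
OR = (a·d)/(b·c) = (128 × 269) / (81 × 57) = 34432 / 4617 = 7.45766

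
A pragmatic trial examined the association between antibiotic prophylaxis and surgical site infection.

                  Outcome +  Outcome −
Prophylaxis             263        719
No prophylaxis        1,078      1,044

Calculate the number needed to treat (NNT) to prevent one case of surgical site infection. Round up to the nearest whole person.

5

Risk in treated group = 263/982 = 0.26782; risk in control = 1078/2122 = 0.50801.
Absolute risk reduction = 0.50801 − 0.26782 = 0.24019
NNT = 1 / ARR = 1 / 0.24019 = 4.163 → round up → 5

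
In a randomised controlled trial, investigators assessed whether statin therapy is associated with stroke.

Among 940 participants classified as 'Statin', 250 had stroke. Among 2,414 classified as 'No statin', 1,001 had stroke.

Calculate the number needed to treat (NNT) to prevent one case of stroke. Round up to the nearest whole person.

7

Risk in treated group = 250/940 = 0.26596; risk in control = 1001/2414 = 0.41466.
Absolute risk reduction = 0.41466 − 0.26596 = 0.14871
NNT = 1 / ARR = 1 / 0.14871 = 6.725 → round up → 7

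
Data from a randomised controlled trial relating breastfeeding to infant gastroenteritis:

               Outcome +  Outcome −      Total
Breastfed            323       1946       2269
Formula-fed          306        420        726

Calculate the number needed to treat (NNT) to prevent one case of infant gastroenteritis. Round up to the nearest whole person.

Risk in treated group = 323/2269 = 0.14235; risk in control = 306/726 = 0.42149.
Absolute risk reduction = 0.42149 − 0.14235 = 0.27913
NNT = 1 / ARR = 1 / 0.27913 = 3.583 → round up → 4

4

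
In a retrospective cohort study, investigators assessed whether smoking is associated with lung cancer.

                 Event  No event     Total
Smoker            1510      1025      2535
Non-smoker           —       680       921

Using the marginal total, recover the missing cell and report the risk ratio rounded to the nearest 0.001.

2.276

The missing cell is in the unexposed row: 921 − 680 = 241.
So a = 1510, b = 1025, c = 241, d = 680.
RR = [a/(a+b)] / [c/(c+d)] = (1510/2535) / (241/921) = 0.59566/0.26167 = 2.27636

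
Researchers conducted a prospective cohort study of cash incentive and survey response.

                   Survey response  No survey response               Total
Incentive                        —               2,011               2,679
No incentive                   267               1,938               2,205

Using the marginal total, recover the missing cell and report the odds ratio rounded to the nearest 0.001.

2.411

The missing cell is in the exposed row: 2679 − 2011 = 668.
So a = 668, b = 2011, c = 267, d = 1938.
OR = (a·d)/(b·c) = (668 × 1938) / (2011 × 267) = 1294584 / 536937 = 2.41105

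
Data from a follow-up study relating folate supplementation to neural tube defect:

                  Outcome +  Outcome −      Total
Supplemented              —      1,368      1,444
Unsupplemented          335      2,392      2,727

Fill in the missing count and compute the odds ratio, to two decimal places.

0.40

The missing cell is in the exposed row: 1444 − 1368 = 76.
So a = 76, b = 1368, c = 335, d = 2392.
OR = (a·d)/(b·c) = (76 × 2392) / (1368 × 335) = 181792 / 458280 = 0.39668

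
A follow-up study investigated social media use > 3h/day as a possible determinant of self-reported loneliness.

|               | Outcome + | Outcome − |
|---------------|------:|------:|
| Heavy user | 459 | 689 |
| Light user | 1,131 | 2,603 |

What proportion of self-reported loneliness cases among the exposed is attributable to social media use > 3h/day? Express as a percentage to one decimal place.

24.2

Cells: a = 459, b = 689, c = 1131, d = 2603.
Risk in exposed = 459/1148 = 0.39983; risk in unexposed = 1131/3734 = 0.30289.
RR = 0.39983/0.30289 = 1.32003
AR% = (RR − 1)/RR × 100 = (1.32003 − 1)/1.32003 × 100 = 24.2439%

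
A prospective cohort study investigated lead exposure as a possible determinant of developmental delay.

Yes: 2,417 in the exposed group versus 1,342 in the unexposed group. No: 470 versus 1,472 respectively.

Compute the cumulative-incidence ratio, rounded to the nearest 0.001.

1.756

From the description: a = 2417, b = 470, c = 1342, d = 1472.
Risk in exposed = 2417/2887 = 0.83720; risk in unexposed = 1342/2814 = 0.47690.
RR = 0.83720 / 0.47690 = 1.75550
The risk among the exposed is 1.76 times that among the unexposed.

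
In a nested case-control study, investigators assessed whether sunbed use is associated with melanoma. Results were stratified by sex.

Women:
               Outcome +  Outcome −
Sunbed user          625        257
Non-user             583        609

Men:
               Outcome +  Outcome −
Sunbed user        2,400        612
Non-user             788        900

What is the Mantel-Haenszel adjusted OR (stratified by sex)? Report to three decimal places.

OR_MH = Σ(aᵢdᵢ/nᵢ) / Σ(bᵢcᵢ/nᵢ), where nᵢ is the stratum total.
Stratum 1 (Women): n = 2074; a·d/n = 625·609/2074 = 183.5222; b·c/n = 257·583/2074 = 72.2425
Stratum 2 (Men): n = 4700; a·d/n = 2400·900/4700 = 459.5745; b·c/n = 612·788/4700 = 102.6077
OR_MH = (183.5222 + 459.5745) / (72.2425 + 102.6077) = 643.0966 / 174.8502 = 3.67799

3.678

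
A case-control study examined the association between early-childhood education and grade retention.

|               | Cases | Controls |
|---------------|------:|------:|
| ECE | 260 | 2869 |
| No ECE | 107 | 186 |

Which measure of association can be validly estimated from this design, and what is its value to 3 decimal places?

Cells: a = 260, b = 2869, c = 107, d = 186.
This is a case-control study: participants were sampled on outcome status, so risks in the source population cannot be estimated directly — relative risk is not valid here. The odds ratio is the appropriate measure.
OR = (a·d)/(b·c) = (260 × 186) / (2869 × 107) = 48360 / 306983 = 0.15753

0.158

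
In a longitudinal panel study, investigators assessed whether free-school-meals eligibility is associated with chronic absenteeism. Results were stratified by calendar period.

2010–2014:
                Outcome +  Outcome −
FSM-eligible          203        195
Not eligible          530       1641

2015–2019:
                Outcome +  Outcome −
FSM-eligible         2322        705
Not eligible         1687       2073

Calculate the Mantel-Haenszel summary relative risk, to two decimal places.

RR_MH = Σ(aᵢ·n₀ᵢ/nᵢ) / Σ(cᵢ·n₁ᵢ/nᵢ), with n₁ᵢ = aᵢ+bᵢ (exposed), n₀ᵢ = cᵢ+dᵢ (unexposed), nᵢ = n₁ᵢ+n₀ᵢ.
Stratum 1 (2010–2014): n₁ = 398, n₀ = 2171, n = 2569; a·n₀/n = 203·2171/2569 = 171.5504; c·n₁/n = 530·398/2569 = 82.1098
Stratum 2 (2015–2019): n₁ = 3027, n₀ = 3760, n = 6787; a·n₀/n = 2322·3760/6787 = 1286.3887; c·n₁/n = 1687·3027/6787 = 752.4015
RR_MH = (171.5504 + 1286.3887) / (82.1098 + 752.4015) = 1457.9391 / 834.5113 = 1.74706

1.75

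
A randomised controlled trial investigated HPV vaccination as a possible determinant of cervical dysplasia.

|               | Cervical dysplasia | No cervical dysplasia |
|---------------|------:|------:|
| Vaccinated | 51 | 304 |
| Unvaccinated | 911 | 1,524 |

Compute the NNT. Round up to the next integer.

5

Risk in treated group = 51/355 = 0.14366; risk in control = 911/2435 = 0.37413.
Absolute risk reduction = 0.37413 − 0.14366 = 0.23047
NNT = 1 / ARR = 1 / 0.23047 = 4.339 → round up → 5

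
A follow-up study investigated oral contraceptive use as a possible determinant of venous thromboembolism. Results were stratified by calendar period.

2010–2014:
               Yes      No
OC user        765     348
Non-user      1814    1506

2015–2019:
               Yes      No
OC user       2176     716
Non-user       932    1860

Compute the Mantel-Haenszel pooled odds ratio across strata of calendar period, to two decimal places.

OR_MH = Σ(aᵢdᵢ/nᵢ) / Σ(bᵢcᵢ/nᵢ), where nᵢ is the stratum total.
Stratum 1 (2010–2014): n = 4433; a·d/n = 765·1506/4433 = 259.8895; b·c/n = 348·1814/4433 = 142.4029
Stratum 2 (2015–2019): n = 5684; a·d/n = 2176·1860/5684 = 712.0619; b·c/n = 716·932/5684 = 117.4018
OR_MH = (259.8895 + 712.0619) / (142.4029 + 117.4018) = 971.9514 / 259.8047 = 3.74108

3.74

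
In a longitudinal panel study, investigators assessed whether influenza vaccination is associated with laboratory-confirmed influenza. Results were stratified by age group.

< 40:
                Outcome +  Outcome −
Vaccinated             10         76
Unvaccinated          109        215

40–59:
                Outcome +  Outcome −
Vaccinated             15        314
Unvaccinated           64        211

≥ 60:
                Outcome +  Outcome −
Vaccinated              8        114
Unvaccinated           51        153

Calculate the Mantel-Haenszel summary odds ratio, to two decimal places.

0.20

OR_MH = Σ(aᵢdᵢ/nᵢ) / Σ(bᵢcᵢ/nᵢ), where nᵢ is the stratum total.
Stratum 1 (< 40): n = 410; a·d/n = 10·215/410 = 5.2439; b·c/n = 76·109/410 = 20.2049
Stratum 2 (40–59): n = 604; a·d/n = 15·211/604 = 5.2401; b·c/n = 314·64/604 = 33.2715
Stratum 3 (≥ 60): n = 326; a·d/n = 8·153/326 = 3.7546; b·c/n = 114·51/326 = 17.8344
OR_MH = (5.2439 + 5.2401 + 3.7546) / (20.2049 + 33.2715 + 17.8344) = 14.2386 / 71.3108 = 0.19967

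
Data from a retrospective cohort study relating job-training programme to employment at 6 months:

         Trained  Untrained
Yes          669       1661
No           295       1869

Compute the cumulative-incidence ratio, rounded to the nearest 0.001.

Reading the table with exposure as columns: a = 669 (Trained, case), b = 295 (Trained, non-case), c = 1661 (Untrained, case), d = 1869.
Risk in exposed = 669/964 = 0.69398; risk in unexposed = 1661/3530 = 0.47054.
RR = 0.69398 / 0.47054 = 1.47487
The risk among the exposed is 1.47 times that among the unexposed.

1.475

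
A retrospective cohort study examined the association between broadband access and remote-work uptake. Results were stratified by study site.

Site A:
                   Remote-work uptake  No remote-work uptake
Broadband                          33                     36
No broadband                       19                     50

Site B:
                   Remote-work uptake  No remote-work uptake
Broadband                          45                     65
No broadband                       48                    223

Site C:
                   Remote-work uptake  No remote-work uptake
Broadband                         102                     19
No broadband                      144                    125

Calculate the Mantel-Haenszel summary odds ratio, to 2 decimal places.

OR_MH = Σ(aᵢdᵢ/nᵢ) / Σ(bᵢcᵢ/nᵢ), where nᵢ is the stratum total.
Stratum 1 (Site A): n = 138; a·d/n = 33·50/138 = 11.9565; b·c/n = 36·19/138 = 4.9565
Stratum 2 (Site B): n = 381; a·d/n = 45·223/381 = 26.3386; b·c/n = 65·48/381 = 8.1890
Stratum 3 (Site C): n = 390; a·d/n = 102·125/390 = 32.6923; b·c/n = 19·144/390 = 7.0154
OR_MH = (11.9565 + 26.3386 + 32.6923) / (4.9565 + 8.1890 + 7.0154) = 70.9874 / 20.1609 = 3.52105

3.52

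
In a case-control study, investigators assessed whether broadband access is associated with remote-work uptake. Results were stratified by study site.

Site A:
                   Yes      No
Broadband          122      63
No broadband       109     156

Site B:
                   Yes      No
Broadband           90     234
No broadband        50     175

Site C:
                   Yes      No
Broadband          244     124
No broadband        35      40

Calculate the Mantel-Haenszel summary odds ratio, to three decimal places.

OR_MH = Σ(aᵢdᵢ/nᵢ) / Σ(bᵢcᵢ/nᵢ), where nᵢ is the stratum total.
Stratum 1 (Site A): n = 450; a·d/n = 122·156/450 = 42.2933; b·c/n = 63·109/450 = 15.2600
Stratum 2 (Site B): n = 549; a·d/n = 90·175/549 = 28.6885; b·c/n = 234·50/549 = 21.3115
Stratum 3 (Site C): n = 443; a·d/n = 244·40/443 = 22.0316; b·c/n = 124·35/443 = 9.7968
OR_MH = (42.2933 + 28.6885 + 22.0316) / (15.2600 + 21.3115 + 9.7968) = 93.0135 / 46.3683 = 2.00597

2.006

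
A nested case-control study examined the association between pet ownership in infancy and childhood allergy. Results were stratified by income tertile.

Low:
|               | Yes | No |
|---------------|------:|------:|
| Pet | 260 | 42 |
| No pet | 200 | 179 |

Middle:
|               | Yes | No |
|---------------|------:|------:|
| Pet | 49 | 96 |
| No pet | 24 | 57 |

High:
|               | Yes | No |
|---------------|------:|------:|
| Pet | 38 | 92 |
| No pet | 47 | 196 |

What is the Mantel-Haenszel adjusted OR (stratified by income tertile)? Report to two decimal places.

2.95

OR_MH = Σ(aᵢdᵢ/nᵢ) / Σ(bᵢcᵢ/nᵢ), where nᵢ is the stratum total.
Stratum 1 (Low): n = 681; a·d/n = 260·179/681 = 68.3407; b·c/n = 42·200/681 = 12.3348
Stratum 2 (Middle): n = 226; a·d/n = 49·57/226 = 12.3584; b·c/n = 96·24/226 = 10.1947
Stratum 3 (High): n = 373; a·d/n = 38·196/373 = 19.9678; b·c/n = 92·47/373 = 11.5925
OR_MH = (68.3407 + 12.3584 + 19.9678) / (12.3348 + 10.1947 + 11.5925) = 100.6669 / 34.1220 = 2.95021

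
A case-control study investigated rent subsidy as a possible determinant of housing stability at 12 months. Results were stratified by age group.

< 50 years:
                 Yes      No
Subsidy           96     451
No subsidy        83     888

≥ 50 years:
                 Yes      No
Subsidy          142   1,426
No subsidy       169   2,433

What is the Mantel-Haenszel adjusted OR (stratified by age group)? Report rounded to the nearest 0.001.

OR_MH = Σ(aᵢdᵢ/nᵢ) / Σ(bᵢcᵢ/nᵢ), where nᵢ is the stratum total.
Stratum 1 (< 50 years): n = 1518; a·d/n = 96·888/1518 = 56.1581; b·c/n = 451·83/1518 = 24.6594
Stratum 2 (≥ 50 years): n = 4170; a·d/n = 142·2433/4170 = 82.8504; b·c/n = 1426·169/4170 = 57.7923
OR_MH = (56.1581 + 82.8504) / (24.6594 + 57.7923) = 139.0085 / 82.4517 = 1.68594

1.686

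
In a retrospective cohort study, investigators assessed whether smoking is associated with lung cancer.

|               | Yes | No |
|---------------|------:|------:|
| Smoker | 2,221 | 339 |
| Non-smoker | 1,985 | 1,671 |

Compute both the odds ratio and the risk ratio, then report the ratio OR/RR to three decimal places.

3.452

Cells: a = 2221, b = 339, c = 1985, d = 1671.
OR = (2221·1671)/(339·1985) = 3711291/672915 = 5.51524
Risk in exposed = 2221/2560 = 0.86758; risk in unexposed = 1985/3656 = 0.54294; RR = 1.59792
OR/RR = 5.51524 / 1.59792 = 3.45152
The outcome is not rare, so the OR lies further from 1 than the RR.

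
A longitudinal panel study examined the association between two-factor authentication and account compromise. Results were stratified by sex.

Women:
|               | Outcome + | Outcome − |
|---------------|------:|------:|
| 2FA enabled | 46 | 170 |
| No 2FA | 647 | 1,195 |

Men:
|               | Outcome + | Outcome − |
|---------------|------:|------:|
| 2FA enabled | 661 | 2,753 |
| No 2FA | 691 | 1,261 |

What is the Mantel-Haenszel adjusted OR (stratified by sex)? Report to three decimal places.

OR_MH = Σ(aᵢdᵢ/nᵢ) / Σ(bᵢcᵢ/nᵢ), where nᵢ is the stratum total.
Stratum 1 (Women): n = 2058; a·d/n = 46·1195/2058 = 26.7104; b·c/n = 170·647/2058 = 53.4451
Stratum 2 (Men): n = 5366; a·d/n = 661·1261/5366 = 155.3338; b·c/n = 2753·691/5366 = 354.5142
OR_MH = (26.7104 + 155.3338) / (53.4451 + 354.5142) = 182.0442 / 407.9593 = 0.44623

0.446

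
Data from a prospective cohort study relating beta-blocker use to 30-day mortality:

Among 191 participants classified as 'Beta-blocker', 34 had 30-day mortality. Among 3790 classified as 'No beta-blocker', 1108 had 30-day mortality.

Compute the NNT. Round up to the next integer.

9

Risk in treated group = 34/191 = 0.17801; risk in control = 1108/3790 = 0.29235.
Absolute risk reduction = 0.29235 − 0.17801 = 0.11434
NNT = 1 / ARR = 1 / 0.11434 = 8.746 → round up → 9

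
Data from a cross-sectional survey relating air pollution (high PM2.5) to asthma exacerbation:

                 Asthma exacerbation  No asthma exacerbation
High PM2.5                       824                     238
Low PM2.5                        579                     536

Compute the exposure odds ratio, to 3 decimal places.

3.205

Cells: a = 824, b = 238, c = 579, d = 536.
OR = (a·d)/(b·c) = (824 × 536) / (238 × 579) = 441664 / 137802 = 3.20506
The odds of asthma exacerbation are about 3.21 times as high in the high pm2.5 group.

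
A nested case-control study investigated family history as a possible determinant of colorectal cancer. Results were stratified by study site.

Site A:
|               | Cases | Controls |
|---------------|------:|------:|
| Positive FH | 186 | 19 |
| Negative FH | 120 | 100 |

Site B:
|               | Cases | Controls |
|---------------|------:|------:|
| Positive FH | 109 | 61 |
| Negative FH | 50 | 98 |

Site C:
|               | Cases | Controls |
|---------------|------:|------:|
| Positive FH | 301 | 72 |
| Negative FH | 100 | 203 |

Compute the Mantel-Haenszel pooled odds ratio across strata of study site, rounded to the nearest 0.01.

6.55

OR_MH = Σ(aᵢdᵢ/nᵢ) / Σ(bᵢcᵢ/nᵢ), where nᵢ is the stratum total.
Stratum 1 (Site A): n = 425; a·d/n = 186·100/425 = 43.7647; b·c/n = 19·120/425 = 5.3647
Stratum 2 (Site B): n = 318; a·d/n = 109·98/318 = 33.5912; b·c/n = 61·50/318 = 9.5912
Stratum 3 (Site C): n = 676; a·d/n = 301·203/676 = 90.3891; b·c/n = 72·100/676 = 10.6509
OR_MH = (43.7647 + 33.5912 + 90.3891) / (5.3647 + 9.5912 + 10.6509) = 167.7450 / 25.6068 = 6.55080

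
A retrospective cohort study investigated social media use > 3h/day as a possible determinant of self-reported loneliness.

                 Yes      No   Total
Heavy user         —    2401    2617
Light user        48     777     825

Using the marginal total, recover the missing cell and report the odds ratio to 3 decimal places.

The missing cell is in the exposed row: 2617 − 2401 = 216.
So a = 216, b = 2401, c = 48, d = 777.
OR = (a·d)/(b·c) = (216 × 777) / (2401 × 48) = 167832 / 115248 = 1.45627

1.456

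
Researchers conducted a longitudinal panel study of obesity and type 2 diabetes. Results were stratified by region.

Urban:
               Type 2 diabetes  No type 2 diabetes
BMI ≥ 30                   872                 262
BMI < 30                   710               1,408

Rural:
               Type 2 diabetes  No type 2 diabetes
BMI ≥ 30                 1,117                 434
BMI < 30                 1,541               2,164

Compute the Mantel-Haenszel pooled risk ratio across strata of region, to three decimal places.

RR_MH = Σ(aᵢ·n₀ᵢ/nᵢ) / Σ(cᵢ·n₁ᵢ/nᵢ), with n₁ᵢ = aᵢ+bᵢ (exposed), n₀ᵢ = cᵢ+dᵢ (unexposed), nᵢ = n₁ᵢ+n₀ᵢ.
Stratum 1 (Urban): n₁ = 1134, n₀ = 2118, n = 3252; a·n₀/n = 872·2118/3252 = 567.9262; c·n₁/n = 710·1134/3252 = 247.5830
Stratum 2 (Rural): n₁ = 1551, n₀ = 3705, n = 5256; a·n₀/n = 1117·3705/5256 = 787.3830; c·n₁/n = 1541·1551/5256 = 454.7357
RR_MH = (567.9262 + 787.3830) / (247.5830 + 454.7357) = 1355.3092 / 702.3188 = 1.92976

1.930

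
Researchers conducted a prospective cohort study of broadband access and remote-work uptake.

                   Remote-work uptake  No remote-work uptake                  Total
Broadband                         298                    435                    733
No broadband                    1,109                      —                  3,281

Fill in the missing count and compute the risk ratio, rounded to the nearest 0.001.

The missing cell is in the unexposed row: 3281 − 1109 = 2172.
So a = 298, b = 435, c = 1109, d = 2172.
RR = [a/(a+b)] / [c/(c+d)] = (298/733) / (1109/3281) = 0.40655/0.33801 = 1.20278

1.203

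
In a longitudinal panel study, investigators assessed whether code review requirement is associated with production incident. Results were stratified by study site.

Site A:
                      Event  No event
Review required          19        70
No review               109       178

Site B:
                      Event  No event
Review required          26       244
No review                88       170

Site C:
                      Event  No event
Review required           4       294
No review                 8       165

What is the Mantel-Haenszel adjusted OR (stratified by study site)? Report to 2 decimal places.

OR_MH = Σ(aᵢdᵢ/nᵢ) / Σ(bᵢcᵢ/nᵢ), where nᵢ is the stratum total.
Stratum 1 (Site A): n = 376; a·d/n = 19·178/376 = 8.9947; b·c/n = 70·109/376 = 20.2926
Stratum 2 (Site B): n = 528; a·d/n = 26·170/528 = 8.3712; b·c/n = 244·88/528 = 40.6667
Stratum 3 (Site C): n = 471; a·d/n = 4·165/471 = 1.4013; b·c/n = 294·8/471 = 4.9936
OR_MH = (8.9947 + 8.3712 + 1.4013) / (20.2926 + 40.6667 + 4.9936) = 18.7672 / 65.9529 = 0.28455

0.28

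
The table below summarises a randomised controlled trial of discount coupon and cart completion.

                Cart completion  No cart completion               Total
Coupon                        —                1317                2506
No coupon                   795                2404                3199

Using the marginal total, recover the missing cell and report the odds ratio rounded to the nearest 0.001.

2.730

The missing cell is in the exposed row: 2506 − 1317 = 1189.
So a = 1189, b = 1317, c = 795, d = 2404.
OR = (a·d)/(b·c) = (1189 × 2404) / (1317 × 795) = 2858356 / 1047015 = 2.73000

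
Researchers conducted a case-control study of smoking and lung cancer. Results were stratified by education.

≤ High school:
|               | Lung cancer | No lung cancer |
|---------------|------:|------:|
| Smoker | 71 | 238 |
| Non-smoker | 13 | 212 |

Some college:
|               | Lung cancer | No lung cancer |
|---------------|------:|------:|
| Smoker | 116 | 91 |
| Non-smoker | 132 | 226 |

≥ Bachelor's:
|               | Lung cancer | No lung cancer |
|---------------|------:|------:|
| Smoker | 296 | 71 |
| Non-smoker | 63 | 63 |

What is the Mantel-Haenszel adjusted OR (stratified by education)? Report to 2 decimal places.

OR_MH = Σ(aᵢdᵢ/nᵢ) / Σ(bᵢcᵢ/nᵢ), where nᵢ is the stratum total.
Stratum 1 (≤ High school): n = 534; a·d/n = 71·212/534 = 28.1873; b·c/n = 238·13/534 = 5.7940
Stratum 2 (Some college): n = 565; a·d/n = 116·226/565 = 46.4000; b·c/n = 91·132/565 = 21.2602
Stratum 3 (≥ Bachelor's): n = 493; a·d/n = 296·63/493 = 37.8256; b·c/n = 71·63/493 = 9.0730
OR_MH = (28.1873 + 46.4000 + 37.8256) / (5.7940 + 21.2602 + 9.0730) = 112.4128 / 36.1272 = 3.11158

3.11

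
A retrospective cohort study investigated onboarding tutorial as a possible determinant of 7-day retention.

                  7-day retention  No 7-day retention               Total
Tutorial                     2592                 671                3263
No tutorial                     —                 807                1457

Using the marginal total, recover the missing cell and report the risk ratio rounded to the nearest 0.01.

1.78

The missing cell is in the unexposed row: 1457 − 807 = 650.
So a = 2592, b = 671, c = 650, d = 807.
RR = [a/(a+b)] / [c/(c+d)] = (2592/3263) / (650/1457) = 0.79436/0.44612 = 1.78059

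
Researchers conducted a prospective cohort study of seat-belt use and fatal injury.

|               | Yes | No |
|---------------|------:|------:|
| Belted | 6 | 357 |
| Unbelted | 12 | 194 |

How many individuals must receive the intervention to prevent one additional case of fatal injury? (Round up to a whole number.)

24

Risk in treated group = 6/363 = 0.01653; risk in control = 12/206 = 0.05825.
Absolute risk reduction = 0.05825 − 0.01653 = 0.04172
NNT = 1 / ARR = 1 / 0.04172 = 23.967 → round up → 24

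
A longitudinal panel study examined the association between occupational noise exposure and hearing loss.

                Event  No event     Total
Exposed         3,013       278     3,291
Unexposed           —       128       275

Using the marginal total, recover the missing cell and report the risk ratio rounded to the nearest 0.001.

The missing cell is in the unexposed row: 275 − 128 = 147.
So a = 3013, b = 278, c = 147, d = 128.
RR = [a/(a+b)] / [c/(c+d)] = (3013/3291) / (147/275) = 0.91553/0.53455 = 1.71272

1.713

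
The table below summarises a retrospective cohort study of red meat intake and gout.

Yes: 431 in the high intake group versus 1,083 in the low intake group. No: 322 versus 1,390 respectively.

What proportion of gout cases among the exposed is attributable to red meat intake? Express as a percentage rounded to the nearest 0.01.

From the description: a = 431, b = 322, c = 1083, d = 1390.
Risk in exposed = 431/753 = 0.57238; risk in unexposed = 1083/2473 = 0.43793.
RR = 0.57238/0.43793 = 1.30701
AR% = (RR − 1)/RR × 100 = (1.30701 − 1)/1.30701 × 100 = 23.4893%

23.49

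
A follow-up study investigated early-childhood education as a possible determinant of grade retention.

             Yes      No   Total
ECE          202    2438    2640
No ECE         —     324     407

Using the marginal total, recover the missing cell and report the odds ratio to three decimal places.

0.323

The missing cell is in the unexposed row: 407 − 324 = 83.
So a = 202, b = 2438, c = 83, d = 324.
OR = (a·d)/(b·c) = (202 × 324) / (2438 × 83) = 65448 / 202354 = 0.32343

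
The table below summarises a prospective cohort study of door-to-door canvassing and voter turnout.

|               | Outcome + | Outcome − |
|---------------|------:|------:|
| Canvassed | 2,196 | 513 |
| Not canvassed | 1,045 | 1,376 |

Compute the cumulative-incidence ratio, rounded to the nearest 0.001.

1.878

Cells: a = 2196, b = 513, c = 1045, d = 1376.
Risk in exposed = 2196/2709 = 0.81063; risk in unexposed = 1045/2421 = 0.43164.
RR = 0.81063 / 0.43164 = 1.87803
The risk among the exposed is 1.88 times that among the unexposed.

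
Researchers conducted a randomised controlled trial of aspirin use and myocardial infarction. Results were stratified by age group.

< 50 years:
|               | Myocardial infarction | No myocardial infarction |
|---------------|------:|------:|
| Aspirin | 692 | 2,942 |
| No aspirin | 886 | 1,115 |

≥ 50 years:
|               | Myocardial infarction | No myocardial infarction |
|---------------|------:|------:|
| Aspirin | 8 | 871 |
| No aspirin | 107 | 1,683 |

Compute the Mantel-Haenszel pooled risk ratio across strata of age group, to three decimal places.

0.414

RR_MH = Σ(aᵢ·n₀ᵢ/nᵢ) / Σ(cᵢ·n₁ᵢ/nᵢ), with n₁ᵢ = aᵢ+bᵢ (exposed), n₀ᵢ = cᵢ+dᵢ (unexposed), nᵢ = n₁ᵢ+n₀ᵢ.
Stratum 1 (< 50 years): n₁ = 3634, n₀ = 2001, n = 5635; a·n₀/n = 692·2001/5635 = 245.7306; c·n₁/n = 886·3634/5635 = 571.3796
Stratum 2 (≥ 50 years): n₁ = 879, n₀ = 1790, n = 2669; a·n₀/n = 8·1790/2669 = 5.3653; c·n₁/n = 107·879/2669 = 35.2390
RR_MH = (245.7306 + 5.3653) / (571.3796 + 35.2390) = 251.0959 / 606.6186 = 0.41393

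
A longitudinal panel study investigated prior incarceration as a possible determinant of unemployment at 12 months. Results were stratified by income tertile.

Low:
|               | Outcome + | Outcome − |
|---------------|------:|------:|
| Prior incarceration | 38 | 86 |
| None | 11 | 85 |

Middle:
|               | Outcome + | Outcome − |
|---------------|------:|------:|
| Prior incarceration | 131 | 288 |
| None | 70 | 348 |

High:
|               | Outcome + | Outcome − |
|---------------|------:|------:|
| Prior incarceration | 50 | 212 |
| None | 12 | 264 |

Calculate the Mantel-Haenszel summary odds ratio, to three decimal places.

OR_MH = Σ(aᵢdᵢ/nᵢ) / Σ(bᵢcᵢ/nᵢ), where nᵢ is the stratum total.
Stratum 1 (Low): n = 220; a·d/n = 38·85/220 = 14.6818; b·c/n = 86·11/220 = 4.3000
Stratum 2 (Middle): n = 837; a·d/n = 131·348/837 = 54.4659; b·c/n = 288·70/837 = 24.0860
Stratum 3 (High): n = 538; a·d/n = 50·264/538 = 24.5353; b·c/n = 212·12/538 = 4.7286
OR_MH = (14.6818 + 54.4659 + 24.5353) / (4.3000 + 24.0860 + 4.7286) = 93.6831 / 33.1146 = 2.82905

2.829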